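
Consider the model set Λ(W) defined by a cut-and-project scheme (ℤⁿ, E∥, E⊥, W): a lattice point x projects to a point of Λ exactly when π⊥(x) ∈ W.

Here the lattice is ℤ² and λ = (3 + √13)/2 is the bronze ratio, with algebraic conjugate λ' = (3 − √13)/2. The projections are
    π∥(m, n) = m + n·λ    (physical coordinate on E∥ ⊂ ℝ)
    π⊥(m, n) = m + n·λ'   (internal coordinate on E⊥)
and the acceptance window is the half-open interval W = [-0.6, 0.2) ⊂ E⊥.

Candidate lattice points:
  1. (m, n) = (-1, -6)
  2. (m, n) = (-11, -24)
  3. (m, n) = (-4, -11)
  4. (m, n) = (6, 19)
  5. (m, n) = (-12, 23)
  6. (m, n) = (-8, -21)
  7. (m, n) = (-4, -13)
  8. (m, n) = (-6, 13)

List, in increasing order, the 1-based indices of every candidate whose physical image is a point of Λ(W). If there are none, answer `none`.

7

λ' = (3−√13)/2 ≈ -0.30278.
[1] lift (-1,-6): star map gives 0.81665; window check -0.6 ≤ 0.81665 < 0.2 is false → out
[2] lift (-11,-24): star map gives -3.73338; window check -0.6 ≤ -3.73338 < 0.2 is false → out
[3] lift (-4,-11): star map gives -0.66947; window check -0.6 ≤ -0.66947 < 0.2 is false → out
[4] lift (6,19): star map gives 0.24726; window check -0.6 ≤ 0.24726 < 0.2 is false → out
[5] lift (-12,23): star map gives -18.96384; window check -0.6 ≤ -18.96384 < 0.2 is false → out
[6] lift (-8,-21): star map gives -1.64171; window check -0.6 ≤ -1.64171 < 0.2 is false → out
[7] lift (-4,-13): star map gives -0.06392; window check -0.6 ≤ -0.06392 < 0.2 is true → IN Λ
[8] lift (-6,13): star map gives -9.93608; window check -0.6 ≤ -9.93608 < 0.2 is false → out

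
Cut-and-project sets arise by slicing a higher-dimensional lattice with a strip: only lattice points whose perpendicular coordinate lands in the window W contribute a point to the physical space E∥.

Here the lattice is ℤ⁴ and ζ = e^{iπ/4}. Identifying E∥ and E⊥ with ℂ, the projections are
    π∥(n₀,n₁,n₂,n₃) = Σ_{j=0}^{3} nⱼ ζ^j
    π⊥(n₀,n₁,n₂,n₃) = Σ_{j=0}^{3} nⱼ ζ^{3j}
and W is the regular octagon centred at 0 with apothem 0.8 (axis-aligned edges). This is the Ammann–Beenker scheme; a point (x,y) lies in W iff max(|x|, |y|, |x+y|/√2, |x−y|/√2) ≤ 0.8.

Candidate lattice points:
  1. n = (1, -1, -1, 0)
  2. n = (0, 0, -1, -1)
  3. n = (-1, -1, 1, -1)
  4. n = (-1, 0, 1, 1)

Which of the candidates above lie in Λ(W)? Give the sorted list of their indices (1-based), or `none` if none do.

2, 4

π⊥(n) = n₀ + n₁ζ³ + n₂ζ⁶ + n₃ζ⁹ where ζ = e^{iπ/4}.
candidate 1: n = (1, -1, -1, 0) → π⊥ ≈ (+1.7071, +0.2929); max(|x|,|y|,|x±y|/√2) = 1.7071 > 0.8 ⇒ ∉ W
candidate 2: n = (0, 0, -1, -1) → π⊥ ≈ (-0.7071, +0.2929); max(|x|,|y|,|x±y|/√2) = 0.7071 ≤ 0.8 ⇒ ∈ W
candidate 3: n = (-1, -1, 1, -1) → π⊥ ≈ (-1.0000, -2.4142); max(|x|,|y|,|x±y|/√2) = 2.4142 > 0.8 ⇒ ∉ W
candidate 4: n = (-1, 0, 1, 1) → π⊥ ≈ (-0.2929, -0.2929); max(|x|,|y|,|x±y|/√2) = 0.4142 ≤ 0.8 ⇒ ∈ W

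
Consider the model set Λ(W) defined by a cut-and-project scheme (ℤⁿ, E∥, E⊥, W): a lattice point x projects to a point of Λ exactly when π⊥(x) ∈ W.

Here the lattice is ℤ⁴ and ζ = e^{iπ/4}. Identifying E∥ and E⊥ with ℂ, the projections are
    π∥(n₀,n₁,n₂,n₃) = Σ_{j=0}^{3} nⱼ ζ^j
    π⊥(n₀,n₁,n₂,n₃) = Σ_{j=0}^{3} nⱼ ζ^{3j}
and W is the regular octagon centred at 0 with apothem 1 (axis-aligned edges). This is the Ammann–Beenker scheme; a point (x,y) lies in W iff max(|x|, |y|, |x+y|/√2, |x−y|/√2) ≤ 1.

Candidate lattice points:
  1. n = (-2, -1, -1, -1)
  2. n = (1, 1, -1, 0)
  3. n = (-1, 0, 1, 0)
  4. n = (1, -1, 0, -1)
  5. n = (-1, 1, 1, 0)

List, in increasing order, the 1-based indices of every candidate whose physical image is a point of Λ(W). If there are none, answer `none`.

Internal map: ζ^{3j} for j=0..3 gives (1,0), (−√2/2,√2/2), (0,−1), (√2/2,√2/2).
#1 (-2, -1, -1, -1): internal (-2.00000, -0.41421); octagon support 2.00000 vs apothem 1 → ∉ W
#2 (1, 1, -1, 0): internal (0.29289, 1.70711); octagon support 1.70711 vs apothem 1 → ∉ W
#3 (-1, 0, 1, 0): internal (-1.00000, -1.00000); octagon support 1.41421 vs apothem 1 → ∉ W
#4 (1, -1, 0, -1): internal (1.00000, -1.41421); octagon support 1.70711 vs apothem 1 → ∉ W
#5 (-1, 1, 1, 0): internal (-1.70711, -0.29289); octagon support 1.70711 vs apothem 1 → ∉ W

none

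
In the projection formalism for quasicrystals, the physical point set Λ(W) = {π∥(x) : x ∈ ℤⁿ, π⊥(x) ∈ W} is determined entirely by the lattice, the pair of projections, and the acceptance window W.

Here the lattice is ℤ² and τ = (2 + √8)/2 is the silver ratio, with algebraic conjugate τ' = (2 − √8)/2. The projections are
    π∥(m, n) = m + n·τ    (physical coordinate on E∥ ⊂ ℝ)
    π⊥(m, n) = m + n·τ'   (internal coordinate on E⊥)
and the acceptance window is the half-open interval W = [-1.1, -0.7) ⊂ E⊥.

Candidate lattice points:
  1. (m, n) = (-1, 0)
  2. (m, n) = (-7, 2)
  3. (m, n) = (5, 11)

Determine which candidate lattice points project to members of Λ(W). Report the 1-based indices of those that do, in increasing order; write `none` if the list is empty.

1

τ' = (2−√8)/2 ≈ -0.414214.
[1] lift (-1,0): star map gives -1.000000; window check -1.1 ≤ -1.000000 < -0.7 is true → IN Λ
[2] lift (-7,2): star map gives -7.828427; window check -1.1 ≤ -7.828427 < -0.7 is false → out
[3] lift (5,11): star map gives 0.443651; window check -1.1 ≤ 0.443651 < -0.7 is false → out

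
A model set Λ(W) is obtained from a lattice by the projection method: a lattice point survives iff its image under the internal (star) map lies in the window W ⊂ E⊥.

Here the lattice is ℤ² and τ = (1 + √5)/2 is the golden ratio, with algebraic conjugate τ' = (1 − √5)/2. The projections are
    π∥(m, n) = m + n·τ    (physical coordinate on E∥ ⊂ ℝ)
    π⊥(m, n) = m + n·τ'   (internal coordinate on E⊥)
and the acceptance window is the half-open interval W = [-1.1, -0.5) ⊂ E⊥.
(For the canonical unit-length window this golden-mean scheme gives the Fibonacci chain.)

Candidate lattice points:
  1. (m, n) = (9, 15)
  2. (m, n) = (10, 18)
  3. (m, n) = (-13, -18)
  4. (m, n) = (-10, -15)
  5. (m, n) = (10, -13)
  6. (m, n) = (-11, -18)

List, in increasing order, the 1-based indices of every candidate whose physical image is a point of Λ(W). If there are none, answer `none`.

4

τ' = (1−√5)/2 ≈ -0.61803.
candidate 1: (m,n)=(9,15) → π∥ = 9+15·τ ≈ 33.27051, π⊥ = 9+15·τ' ≈ -0.27051 ∉ [-1.1, -0.5) ⇒ out
candidate 2: (m,n)=(10,18) → π∥ = 10+18·τ ≈ 39.12461, π⊥ = 10+18·τ' ≈ -1.12461 ∉ [-1.1, -0.5) ⇒ out
candidate 3: (m,n)=(-13,-18) → π∥ = -13-18·τ ≈ -42.12461, π⊥ = -13-18·τ' ≈ -1.87539 ∉ [-1.1, -0.5) ⇒ out
candidate 4: (m,n)=(-10,-15) → π∥ = -10-15·τ ≈ -34.27051, π⊥ = -10-15·τ' ≈ -0.72949 ∈ [-1.1, -0.5) ⇒ IN Λ
candidate 5: (m,n)=(10,-13) → π∥ = 10-13·τ ≈ -11.03444, π⊥ = 10-13·τ' ≈ 18.03444 ∉ [-1.1, -0.5) ⇒ out
candidate 6: (m,n)=(-11,-18) → π∥ = -11-18·τ ≈ -40.12461, π⊥ = -11-18·τ' ≈ 0.12461 ∉ [-1.1, -0.5) ⇒ out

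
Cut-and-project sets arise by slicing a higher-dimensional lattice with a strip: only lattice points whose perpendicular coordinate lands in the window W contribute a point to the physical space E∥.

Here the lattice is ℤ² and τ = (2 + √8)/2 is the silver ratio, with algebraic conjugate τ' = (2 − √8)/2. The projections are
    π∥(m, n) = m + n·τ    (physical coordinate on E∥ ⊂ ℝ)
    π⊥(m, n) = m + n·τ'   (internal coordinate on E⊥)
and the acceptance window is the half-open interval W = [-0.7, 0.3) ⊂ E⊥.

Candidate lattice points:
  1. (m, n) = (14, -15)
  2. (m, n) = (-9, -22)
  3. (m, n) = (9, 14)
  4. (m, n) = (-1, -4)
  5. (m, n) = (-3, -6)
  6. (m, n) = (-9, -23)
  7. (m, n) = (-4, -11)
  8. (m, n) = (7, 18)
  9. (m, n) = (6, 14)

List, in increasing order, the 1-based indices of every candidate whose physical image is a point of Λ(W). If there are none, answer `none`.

2, 5, 8, 9

Numerically τ ≈ 2.4142 and τ' = −1/τ ≈ -0.4142.
candidate 1: (m,n)=(14,-15) → π∥ = 14-15·τ ≈ -22.2132, π⊥ = 14-15·τ' ≈ 20.2132 ∉ [-0.7, 0.3) ⇒ out
candidate 2: (m,n)=(-9,-22) → π∥ = -9-22·τ ≈ -62.1127, π⊥ = -9-22·τ' ≈ 0.1127 ∈ [-0.7, 0.3) ⇒ IN Λ
candidate 3: (m,n)=(9,14) → π∥ = 9+14·τ ≈ 42.7990, π⊥ = 9+14·τ' ≈ 3.2010 ∉ [-0.7, 0.3) ⇒ out
candidate 4: (m,n)=(-1,-4) → π∥ = -1-4·τ ≈ -10.6569, π⊥ = -1-4·τ' ≈ 0.6569 ∉ [-0.7, 0.3) ⇒ out
candidate 5: (m,n)=(-3,-6) → π∥ = -3-6·τ ≈ -17.4853, π⊥ = -3-6·τ' ≈ -0.5147 ∈ [-0.7, 0.3) ⇒ IN Λ
candidate 6: (m,n)=(-9,-23) → π∥ = -9-23·τ ≈ -64.5269, π⊥ = -9-23·τ' ≈ 0.5269 ∉ [-0.7, 0.3) ⇒ out
candidate 7: (m,n)=(-4,-11) → π∥ = -4-11·τ ≈ -30.5563, π⊥ = -4-11·τ' ≈ 0.5563 ∉ [-0.7, 0.3) ⇒ out
candidate 8: (m,n)=(7,18) → π∥ = 7+18·τ ≈ 50.4558, π⊥ = 7+18·τ' ≈ -0.4558 ∈ [-0.7, 0.3) ⇒ IN Λ
candidate 9: (m,n)=(6,14) → π∥ = 6+14·τ ≈ 39.7990, π⊥ = 6+14·τ' ≈ 0.2010 ∈ [-0.7, 0.3) ⇒ IN Λ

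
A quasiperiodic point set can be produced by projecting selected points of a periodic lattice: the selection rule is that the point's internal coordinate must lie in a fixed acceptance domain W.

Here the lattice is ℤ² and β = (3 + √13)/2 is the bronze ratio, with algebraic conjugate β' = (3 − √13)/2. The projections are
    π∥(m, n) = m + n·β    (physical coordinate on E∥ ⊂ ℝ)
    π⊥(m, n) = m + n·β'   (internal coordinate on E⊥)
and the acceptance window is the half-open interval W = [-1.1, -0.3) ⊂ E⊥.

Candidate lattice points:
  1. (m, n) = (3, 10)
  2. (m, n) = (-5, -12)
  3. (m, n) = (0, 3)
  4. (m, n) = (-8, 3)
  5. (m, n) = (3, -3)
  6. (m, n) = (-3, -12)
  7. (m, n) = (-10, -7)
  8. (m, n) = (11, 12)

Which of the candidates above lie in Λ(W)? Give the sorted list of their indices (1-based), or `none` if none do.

3

β' = (3−√13)/2 ≈ -0.3028.
[1] lift (3,10): star map gives -0.0278; window check -1.1 ≤ -0.0278 < -0.3 is false → out
[2] lift (-5,-12): star map gives -1.3667; window check -1.1 ≤ -1.3667 < -0.3 is false → out
[3] lift (0,3): star map gives -0.9083; window check -1.1 ≤ -0.9083 < -0.3 is true → IN Λ
[4] lift (-8,3): star map gives -8.9083; window check -1.1 ≤ -8.9083 < -0.3 is false → out
[5] lift (3,-3): star map gives 3.9083; window check -1.1 ≤ 3.9083 < -0.3 is false → out
[6] lift (-3,-12): star map gives 0.6333; window check -1.1 ≤ 0.6333 < -0.3 is false → out
[7] lift (-10,-7): star map gives -7.8806; window check -1.1 ≤ -7.8806 < -0.3 is false → out
[8] lift (11,12): star map gives 7.3667; window check -1.1 ≤ 7.3667 < -0.3 is false → out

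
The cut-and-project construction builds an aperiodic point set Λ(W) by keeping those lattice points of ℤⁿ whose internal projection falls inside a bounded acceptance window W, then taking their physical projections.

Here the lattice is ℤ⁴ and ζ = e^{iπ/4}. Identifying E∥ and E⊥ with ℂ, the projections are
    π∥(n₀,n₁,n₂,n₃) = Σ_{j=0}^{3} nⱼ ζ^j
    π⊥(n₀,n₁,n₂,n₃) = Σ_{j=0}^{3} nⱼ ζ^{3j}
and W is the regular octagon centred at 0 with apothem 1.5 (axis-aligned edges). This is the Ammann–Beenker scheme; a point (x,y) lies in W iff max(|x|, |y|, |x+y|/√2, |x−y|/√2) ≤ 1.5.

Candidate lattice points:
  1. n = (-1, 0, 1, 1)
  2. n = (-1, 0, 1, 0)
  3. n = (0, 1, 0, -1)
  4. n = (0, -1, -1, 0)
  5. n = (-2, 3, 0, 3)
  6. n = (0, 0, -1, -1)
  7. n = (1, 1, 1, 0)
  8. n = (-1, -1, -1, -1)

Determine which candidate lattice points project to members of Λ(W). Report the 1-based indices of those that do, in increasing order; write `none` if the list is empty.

With ζ = e^{iπ/4} the internal vectors are ζ^0,ζ^3,ζ^6,ζ^9.
candidate 1: n = (-1, 0, 1, 1) → π⊥ ≈ (-0.29289, -0.29289); max(|x|,|y|,|x±y|/√2) = 0.41421 ≤ 1.5 ⇒ ∈ W
candidate 2: n = (-1, 0, 1, 0) → π⊥ ≈ (-1.00000, -1.00000); max(|x|,|y|,|x±y|/√2) = 1.41421 ≤ 1.5 ⇒ ∈ W
candidate 3: n = (0, 1, 0, -1) → π⊥ ≈ (-1.41421, +0.00000); max(|x|,|y|,|x±y|/√2) = 1.41421 ≤ 1.5 ⇒ ∈ W
candidate 4: n = (0, -1, -1, 0) → π⊥ ≈ (+0.70711, +0.29289); max(|x|,|y|,|x±y|/√2) = 0.70711 ≤ 1.5 ⇒ ∈ W
candidate 5: n = (-2, 3, 0, 3) → π⊥ ≈ (-2.00000, +4.24264); max(|x|,|y|,|x±y|/√2) = 4.41421 > 1.5 ⇒ ∉ W
candidate 6: n = (0, 0, -1, -1) → π⊥ ≈ (-0.70711, +0.29289); max(|x|,|y|,|x±y|/√2) = 0.70711 ≤ 1.5 ⇒ ∈ W
candidate 7: n = (1, 1, 1, 0) → π⊥ ≈ (+0.29289, -0.29289); max(|x|,|y|,|x±y|/√2) = 0.41421 ≤ 1.5 ⇒ ∈ W
candidate 8: n = (-1, -1, -1, -1) → π⊥ ≈ (-1.00000, -0.41421); max(|x|,|y|,|x±y|/√2) = 1.00000 ≤ 1.5 ⇒ ∈ W

1, 2, 3, 4, 6, 7, 8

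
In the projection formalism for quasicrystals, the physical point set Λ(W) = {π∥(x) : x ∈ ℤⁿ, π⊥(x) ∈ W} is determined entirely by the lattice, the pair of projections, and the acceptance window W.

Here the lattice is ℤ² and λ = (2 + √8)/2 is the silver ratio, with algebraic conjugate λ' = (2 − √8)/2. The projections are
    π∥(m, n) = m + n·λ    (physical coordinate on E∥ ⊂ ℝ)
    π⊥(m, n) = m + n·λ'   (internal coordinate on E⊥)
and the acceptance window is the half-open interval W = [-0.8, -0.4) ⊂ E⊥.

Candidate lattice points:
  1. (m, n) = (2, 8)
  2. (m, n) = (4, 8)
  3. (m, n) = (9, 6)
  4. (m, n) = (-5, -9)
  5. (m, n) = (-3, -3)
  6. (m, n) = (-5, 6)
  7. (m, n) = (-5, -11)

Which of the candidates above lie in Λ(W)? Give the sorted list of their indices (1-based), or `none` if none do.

Compute λ' = (2−√8)/2 = -0.414214, so π⊥(m,n) = m -0.414214·n.
candidate 1: (m,n)=(2,8) → π∥ = 2+8·λ ≈ 21.313708, π⊥ = 2+8·λ' ≈ -1.313708 ∉ [-0.8, -0.4) ⇒ out
candidate 2: (m,n)=(4,8) → π∥ = 4+8·λ ≈ 23.313708, π⊥ = 4+8·λ' ≈ 0.686292 ∉ [-0.8, -0.4) ⇒ out
candidate 3: (m,n)=(9,6) → π∥ = 9+6·λ ≈ 23.485281, π⊥ = 9+6·λ' ≈ 6.514719 ∉ [-0.8, -0.4) ⇒ out
candidate 4: (m,n)=(-5,-9) → π∥ = -5-9·λ ≈ -26.727922, π⊥ = -5-9·λ' ≈ -1.272078 ∉ [-0.8, -0.4) ⇒ out
candidate 5: (m,n)=(-3,-3) → π∥ = -3-3·λ ≈ -10.242641, π⊥ = -3-3·λ' ≈ -1.757359 ∉ [-0.8, -0.4) ⇒ out
candidate 6: (m,n)=(-5,6) → π∥ = -5+6·λ ≈ 9.485281, π⊥ = -5+6·λ' ≈ -7.485281 ∉ [-0.8, -0.4) ⇒ out
candidate 7: (m,n)=(-5,-11) → π∥ = -5-11·λ ≈ -31.556349, π⊥ = -5-11·λ' ≈ -0.443651 ∈ [-0.8, -0.4) ⇒ IN Λ

7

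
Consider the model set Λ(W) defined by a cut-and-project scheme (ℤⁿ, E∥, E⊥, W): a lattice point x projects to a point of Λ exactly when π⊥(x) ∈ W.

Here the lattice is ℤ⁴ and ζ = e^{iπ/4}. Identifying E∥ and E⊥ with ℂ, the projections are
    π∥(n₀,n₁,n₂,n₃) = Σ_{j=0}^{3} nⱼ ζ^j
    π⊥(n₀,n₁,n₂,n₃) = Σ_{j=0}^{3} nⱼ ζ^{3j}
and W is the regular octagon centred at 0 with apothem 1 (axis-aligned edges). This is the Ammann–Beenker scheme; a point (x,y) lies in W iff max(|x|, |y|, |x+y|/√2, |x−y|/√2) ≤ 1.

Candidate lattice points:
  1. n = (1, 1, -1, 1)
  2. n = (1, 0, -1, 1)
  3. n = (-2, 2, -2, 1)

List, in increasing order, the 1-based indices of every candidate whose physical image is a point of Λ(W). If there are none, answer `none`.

none

Internal map: ζ^{3j} for j=0..3 gives (1,0), (−√2/2,√2/2), (0,−1), (√2/2,√2/2).
#1 (1, 1, -1, 1): internal (1.0000, 2.4142); octagon support 2.4142 vs apothem 1 → ∉ W
#2 (1, 0, -1, 1): internal (1.7071, 1.7071); octagon support 2.4142 vs apothem 1 → ∉ W
#3 (-2, 2, -2, 1): internal (-2.7071, 4.1213); octagon support 4.8284 vs apothem 1 → ∉ W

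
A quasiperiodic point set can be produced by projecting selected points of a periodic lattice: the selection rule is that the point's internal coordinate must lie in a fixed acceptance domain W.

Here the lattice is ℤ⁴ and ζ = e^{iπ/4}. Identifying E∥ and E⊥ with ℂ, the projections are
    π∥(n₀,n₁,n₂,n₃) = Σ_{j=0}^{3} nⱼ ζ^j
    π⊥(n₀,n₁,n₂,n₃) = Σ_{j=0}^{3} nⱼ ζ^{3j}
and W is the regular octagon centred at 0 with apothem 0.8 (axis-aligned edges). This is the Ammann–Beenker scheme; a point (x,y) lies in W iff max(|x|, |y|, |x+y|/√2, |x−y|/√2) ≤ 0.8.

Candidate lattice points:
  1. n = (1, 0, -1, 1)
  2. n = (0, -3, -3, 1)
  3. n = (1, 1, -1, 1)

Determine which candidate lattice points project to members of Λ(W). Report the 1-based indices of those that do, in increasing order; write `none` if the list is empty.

none

π⊥(n) = n₀ + n₁ζ³ + n₂ζ⁶ + n₃ζ⁹ where ζ = e^{iπ/4}.
candidate 1: n = (1, 0, -1, 1) → π⊥ ≈ (+1.70711, +1.70711); max(|x|,|y|,|x±y|/√2) = 2.41421 > 0.8 ⇒ ∉ W
candidate 2: n = (0, -3, -3, 1) → π⊥ ≈ (+2.82843, +1.58579); max(|x|,|y|,|x±y|/√2) = 3.12132 > 0.8 ⇒ ∉ W
candidate 3: n = (1, 1, -1, 1) → π⊥ ≈ (+1.00000, +2.41421); max(|x|,|y|,|x±y|/√2) = 2.41421 > 0.8 ⇒ ∉ W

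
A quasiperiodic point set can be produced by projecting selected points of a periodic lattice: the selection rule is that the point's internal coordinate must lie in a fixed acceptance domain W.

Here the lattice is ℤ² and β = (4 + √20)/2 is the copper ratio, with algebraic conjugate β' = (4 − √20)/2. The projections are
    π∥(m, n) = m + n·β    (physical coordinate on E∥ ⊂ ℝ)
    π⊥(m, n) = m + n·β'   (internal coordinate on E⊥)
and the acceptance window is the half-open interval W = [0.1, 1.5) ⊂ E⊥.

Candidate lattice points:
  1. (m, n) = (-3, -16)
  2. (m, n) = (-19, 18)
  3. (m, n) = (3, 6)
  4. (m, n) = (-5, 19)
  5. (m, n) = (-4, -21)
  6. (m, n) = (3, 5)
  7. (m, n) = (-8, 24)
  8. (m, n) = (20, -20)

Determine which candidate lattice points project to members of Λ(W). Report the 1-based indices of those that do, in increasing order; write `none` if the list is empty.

1, 5

β' = (4−√20)/2 ≈ -0.2361.
candidate 1: (m,n)=(-3,-16) → π∥ = -3-16·β ≈ -70.7771, π⊥ = -3-16·β' ≈ 0.7771 ∈ [0.1, 1.5) ⇒ IN Λ
candidate 2: (m,n)=(-19,18) → π∥ = -19+18·β ≈ 57.2492, π⊥ = -19+18·β' ≈ -23.2492 ∉ [0.1, 1.5) ⇒ out
candidate 3: (m,n)=(3,6) → π∥ = 3+6·β ≈ 28.4164, π⊥ = 3+6·β' ≈ 1.5836 ∉ [0.1, 1.5) ⇒ out
candidate 4: (m,n)=(-5,19) → π∥ = -5+19·β ≈ 75.4853, π⊥ = -5+19·β' ≈ -9.4853 ∉ [0.1, 1.5) ⇒ out
candidate 5: (m,n)=(-4,-21) → π∥ = -4-21·β ≈ -92.9574, π⊥ = -4-21·β' ≈ 0.9574 ∈ [0.1, 1.5) ⇒ IN Λ
candidate 6: (m,n)=(3,5) → π∥ = 3+5·β ≈ 24.1803, π⊥ = 3+5·β' ≈ 1.8197 ∉ [0.1, 1.5) ⇒ out
candidate 7: (m,n)=(-8,24) → π∥ = -8+24·β ≈ 93.6656, π⊥ = -8+24·β' ≈ -13.6656 ∉ [0.1, 1.5) ⇒ out
candidate 8: (m,n)=(20,-20) → π∥ = 20-20·β ≈ -64.7214, π⊥ = 20-20·β' ≈ 24.7214 ∉ [0.1, 1.5) ⇒ out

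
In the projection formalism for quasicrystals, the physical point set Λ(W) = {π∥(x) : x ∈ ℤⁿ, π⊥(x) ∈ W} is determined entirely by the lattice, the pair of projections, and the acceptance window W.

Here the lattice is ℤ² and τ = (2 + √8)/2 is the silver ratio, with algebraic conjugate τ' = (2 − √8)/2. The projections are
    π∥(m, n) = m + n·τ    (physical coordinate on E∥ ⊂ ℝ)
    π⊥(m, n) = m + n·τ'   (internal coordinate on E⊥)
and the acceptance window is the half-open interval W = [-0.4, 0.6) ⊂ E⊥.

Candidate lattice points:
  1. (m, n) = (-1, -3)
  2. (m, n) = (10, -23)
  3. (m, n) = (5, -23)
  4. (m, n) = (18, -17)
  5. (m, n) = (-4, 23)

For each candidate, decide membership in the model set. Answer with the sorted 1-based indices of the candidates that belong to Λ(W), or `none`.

τ' = (2−√8)/2 ≈ -0.414214.
#1 (-1,-3): internal coord -1 + (-3)·τ' = +0.242641; +0.242641 ∈ [-0.4, 0.6) → IN Λ
#2 (10,-23): internal coord 10 + (-23)·τ' = +19.526912; +19.526912 ∉ [-0.4, 0.6) → out
#3 (5,-23): internal coord 5 + (-23)·τ' = +14.526912; +14.526912 ∉ [-0.4, 0.6) → out
#4 (18,-17): internal coord 18 + (-17)·τ' = +25.041631; +25.041631 ∉ [-0.4, 0.6) → out
#5 (-4,23): internal coord -4 + (23)·τ' = -13.526912; -13.526912 ∉ [-0.4, 0.6) → out

1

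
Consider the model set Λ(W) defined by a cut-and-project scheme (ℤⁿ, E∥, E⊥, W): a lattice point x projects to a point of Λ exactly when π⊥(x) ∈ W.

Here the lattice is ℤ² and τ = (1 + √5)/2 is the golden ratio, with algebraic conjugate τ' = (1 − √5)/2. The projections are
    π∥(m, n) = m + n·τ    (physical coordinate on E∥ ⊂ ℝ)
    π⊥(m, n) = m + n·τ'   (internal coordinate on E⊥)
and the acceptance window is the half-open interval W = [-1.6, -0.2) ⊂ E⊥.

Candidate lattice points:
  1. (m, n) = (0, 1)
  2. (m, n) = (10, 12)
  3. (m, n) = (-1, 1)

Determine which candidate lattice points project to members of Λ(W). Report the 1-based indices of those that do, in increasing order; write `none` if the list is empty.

τ' = (1−√5)/2 ≈ -0.6180.
#1 (0,1): internal coord 0 + (1)·τ' = -0.6180; -0.6180 ∈ [-1.6, -0.2) → IN Λ
#2 (10,12): internal coord 10 + (12)·τ' = +2.5836; +2.5836 ∉ [-1.6, -0.2) → out
#3 (-1,1): internal coord -1 + (1)·τ' = -1.6180; -1.6180 ∉ [-1.6, -0.2) → out

1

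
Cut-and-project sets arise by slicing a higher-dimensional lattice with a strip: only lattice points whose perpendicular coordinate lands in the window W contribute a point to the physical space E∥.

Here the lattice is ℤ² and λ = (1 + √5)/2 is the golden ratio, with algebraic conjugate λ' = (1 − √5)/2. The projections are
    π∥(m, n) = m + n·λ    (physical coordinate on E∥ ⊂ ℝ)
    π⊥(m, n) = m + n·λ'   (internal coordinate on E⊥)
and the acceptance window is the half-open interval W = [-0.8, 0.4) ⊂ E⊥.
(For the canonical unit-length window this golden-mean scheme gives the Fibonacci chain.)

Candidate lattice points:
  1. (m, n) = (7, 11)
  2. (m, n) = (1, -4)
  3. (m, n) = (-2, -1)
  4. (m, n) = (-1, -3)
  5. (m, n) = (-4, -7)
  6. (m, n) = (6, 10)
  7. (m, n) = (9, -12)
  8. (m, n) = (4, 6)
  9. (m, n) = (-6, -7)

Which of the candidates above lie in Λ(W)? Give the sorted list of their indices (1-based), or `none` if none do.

1, 5, 6, 8

Compute λ' = (1−√5)/2 = -0.618034, so π⊥(m,n) = m -0.618034·n.
#1 (7,11): internal coord 7 + (11)·λ' = +0.201626; +0.201626 ∈ [-0.8, 0.4) → IN Λ
#2 (1,-4): internal coord 1 + (-4)·λ' = +3.472136; +3.472136 ∉ [-0.8, 0.4) → out
#3 (-2,-1): internal coord -2 + (-1)·λ' = -1.381966; -1.381966 ∉ [-0.8, 0.4) → out
#4 (-1,-3): internal coord -1 + (-3)·λ' = +0.854102; +0.854102 ∉ [-0.8, 0.4) → out
#5 (-4,-7): internal coord -4 + (-7)·λ' = +0.326238; +0.326238 ∈ [-0.8, 0.4) → IN Λ
#6 (6,10): internal coord 6 + (10)·λ' = -0.180340; -0.180340 ∈ [-0.8, 0.4) → IN Λ
#7 (9,-12): internal coord 9 + (-12)·λ' = +16.416408; +16.416408 ∉ [-0.8, 0.4) → out
#8 (4,6): internal coord 4 + (6)·λ' = +0.291796; +0.291796 ∈ [-0.8, 0.4) → IN Λ
#9 (-6,-7): internal coord -6 + (-7)·λ' = -1.673762; -1.673762 ∉ [-0.8, 0.4) → out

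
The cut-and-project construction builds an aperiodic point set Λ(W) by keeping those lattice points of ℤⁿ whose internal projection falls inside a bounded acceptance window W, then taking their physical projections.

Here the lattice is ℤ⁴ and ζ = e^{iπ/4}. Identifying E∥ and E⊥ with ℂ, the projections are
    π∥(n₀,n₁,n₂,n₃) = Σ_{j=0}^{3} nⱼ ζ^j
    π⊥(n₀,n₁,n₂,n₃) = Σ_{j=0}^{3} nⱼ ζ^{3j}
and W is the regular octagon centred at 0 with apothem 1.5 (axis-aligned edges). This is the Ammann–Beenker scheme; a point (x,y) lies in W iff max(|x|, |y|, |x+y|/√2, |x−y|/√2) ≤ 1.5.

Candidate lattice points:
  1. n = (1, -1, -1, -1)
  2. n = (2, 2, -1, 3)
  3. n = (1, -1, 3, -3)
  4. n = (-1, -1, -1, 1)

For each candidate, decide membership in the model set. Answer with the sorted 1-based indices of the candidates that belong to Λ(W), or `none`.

Internal map: ζ^{3j} for j=0..3 gives (1,0), (−√2/2,√2/2), (0,−1), (√2/2,√2/2).
candidate 1: n = (1, -1, -1, -1) → π⊥ ≈ (+1.00000, -0.41421); max(|x|,|y|,|x±y|/√2) = 1.00000 ≤ 1.5 ⇒ ∈ W
candidate 2: n = (2, 2, -1, 3) → π⊥ ≈ (+2.70711, +4.53553); max(|x|,|y|,|x±y|/√2) = 5.12132 > 1.5 ⇒ ∉ W
candidate 3: n = (1, -1, 3, -3) → π⊥ ≈ (-0.41421, -5.82843); max(|x|,|y|,|x±y|/√2) = 5.82843 > 1.5 ⇒ ∉ W
candidate 4: n = (-1, -1, -1, 1) → π⊥ ≈ (+0.41421, +1.00000); max(|x|,|y|,|x±y|/√2) = 1.00000 ≤ 1.5 ⇒ ∈ W

1, 4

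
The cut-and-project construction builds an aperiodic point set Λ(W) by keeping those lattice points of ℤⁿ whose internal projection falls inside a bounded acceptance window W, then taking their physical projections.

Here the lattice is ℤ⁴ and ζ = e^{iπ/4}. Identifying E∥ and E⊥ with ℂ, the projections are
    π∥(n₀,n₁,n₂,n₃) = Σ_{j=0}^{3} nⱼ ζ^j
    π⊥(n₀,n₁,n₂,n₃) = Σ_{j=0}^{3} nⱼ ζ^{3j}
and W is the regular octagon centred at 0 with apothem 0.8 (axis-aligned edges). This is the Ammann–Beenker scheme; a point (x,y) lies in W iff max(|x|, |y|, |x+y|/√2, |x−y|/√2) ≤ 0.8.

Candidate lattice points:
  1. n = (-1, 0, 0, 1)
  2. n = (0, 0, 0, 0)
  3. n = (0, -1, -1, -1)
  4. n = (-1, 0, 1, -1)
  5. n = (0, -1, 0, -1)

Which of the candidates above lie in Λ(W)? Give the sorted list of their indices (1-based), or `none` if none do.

1, 2, 3

Internal map: ζ^{3j} for j=0..3 gives (1,0), (−√2/2,√2/2), (0,−1), (√2/2,√2/2).
#1 (-1, 0, 0, 1): internal (-0.292893, 0.707107); octagon support 0.707107 vs apothem 0.8 → ∈ W
#2 (0, 0, 0, 0): internal (0.000000, 0.000000); octagon support 0.000000 vs apothem 0.8 → ∈ W
#3 (0, -1, -1, -1): internal (0.000000, -0.414214); octagon support 0.414214 vs apothem 0.8 → ∈ W
#4 (-1, 0, 1, -1): internal (-1.707107, -1.707107); octagon support 2.414214 vs apothem 0.8 → ∉ W
#5 (0, -1, 0, -1): internal (0.000000, -1.414214); octagon support 1.414214 vs apothem 0.8 → ∉ W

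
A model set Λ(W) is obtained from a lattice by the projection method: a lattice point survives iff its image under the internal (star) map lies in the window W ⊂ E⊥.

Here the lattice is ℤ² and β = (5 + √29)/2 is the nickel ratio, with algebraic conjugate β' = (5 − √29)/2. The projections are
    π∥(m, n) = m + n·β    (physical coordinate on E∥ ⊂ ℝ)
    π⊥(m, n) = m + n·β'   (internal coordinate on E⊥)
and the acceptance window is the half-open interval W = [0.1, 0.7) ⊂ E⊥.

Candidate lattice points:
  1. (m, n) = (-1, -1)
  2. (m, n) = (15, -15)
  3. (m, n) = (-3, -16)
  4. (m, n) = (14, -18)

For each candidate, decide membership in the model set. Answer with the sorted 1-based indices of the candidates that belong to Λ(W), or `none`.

none

β' = (5−√29)/2 ≈ -0.192582.
[1] lift (-1,-1): star map gives -0.807418; window check 0.1 ≤ -0.807418 < 0.7 is false → out
[2] lift (15,-15): star map gives 17.888736; window check 0.1 ≤ 17.888736 < 0.7 is false → out
[3] lift (-3,-16): star map gives 0.081318; window check 0.1 ≤ 0.081318 < 0.7 is false → out
[4] lift (14,-18): star map gives 17.466483; window check 0.1 ≤ 17.466483 < 0.7 is false → out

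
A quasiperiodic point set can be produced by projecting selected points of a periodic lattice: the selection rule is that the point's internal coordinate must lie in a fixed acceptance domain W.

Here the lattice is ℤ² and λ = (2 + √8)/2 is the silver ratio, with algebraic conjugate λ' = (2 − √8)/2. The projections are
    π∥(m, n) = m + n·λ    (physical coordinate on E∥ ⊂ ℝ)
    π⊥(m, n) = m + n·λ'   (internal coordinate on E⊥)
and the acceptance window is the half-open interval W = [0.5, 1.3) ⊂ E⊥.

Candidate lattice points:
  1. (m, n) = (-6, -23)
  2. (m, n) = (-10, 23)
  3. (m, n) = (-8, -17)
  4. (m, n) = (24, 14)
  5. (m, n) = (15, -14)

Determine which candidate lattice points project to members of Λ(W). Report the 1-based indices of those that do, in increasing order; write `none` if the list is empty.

Compute λ' = (2−√8)/2 = -0.414214, so π⊥(m,n) = m -0.414214·n.
[1] lift (-6,-23): star map gives 3.526912; window check 0.5 ≤ 3.526912 < 1.3 is false → out
[2] lift (-10,23): star map gives -19.526912; window check 0.5 ≤ -19.526912 < 1.3 is false → out
[3] lift (-8,-17): star map gives -0.958369; window check 0.5 ≤ -0.958369 < 1.3 is false → out
[4] lift (24,14): star map gives 18.201010; window check 0.5 ≤ 18.201010 < 1.3 is false → out
[5] lift (15,-14): star map gives 20.798990; window check 0.5 ≤ 20.798990 < 1.3 is false → out

none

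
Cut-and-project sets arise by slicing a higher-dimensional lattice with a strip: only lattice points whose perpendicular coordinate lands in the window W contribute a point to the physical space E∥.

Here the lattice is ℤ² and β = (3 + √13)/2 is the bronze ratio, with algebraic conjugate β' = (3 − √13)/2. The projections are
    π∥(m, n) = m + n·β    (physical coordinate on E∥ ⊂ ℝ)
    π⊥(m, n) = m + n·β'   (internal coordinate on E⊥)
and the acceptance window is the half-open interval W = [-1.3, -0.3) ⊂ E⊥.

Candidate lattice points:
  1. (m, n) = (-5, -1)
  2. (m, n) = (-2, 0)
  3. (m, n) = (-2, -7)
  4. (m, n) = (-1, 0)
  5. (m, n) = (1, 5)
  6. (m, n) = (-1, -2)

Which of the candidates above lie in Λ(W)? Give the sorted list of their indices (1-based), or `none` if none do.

4, 5, 6

β' = (3−√13)/2 ≈ -0.302776.
#1 (-5,-1): internal coord -5 + (-1)·β' = -4.697224; -4.697224 ∉ [-1.3, -0.3) → out
#2 (-2,0): internal coord -2 + (0)·β' = -2.000000; -2.000000 ∉ [-1.3, -0.3) → out
#3 (-2,-7): internal coord -2 + (-7)·β' = +0.119429; +0.119429 ∉ [-1.3, -0.3) → out
#4 (-1,0): internal coord -1 + (0)·β' = -1.000000; -1.000000 ∈ [-1.3, -0.3) → IN Λ
#5 (1,5): internal coord 1 + (5)·β' = -0.513878; -0.513878 ∈ [-1.3, -0.3) → IN Λ
#6 (-1,-2): internal coord -1 + (-2)·β' = -0.394449; -0.394449 ∈ [-1.3, -0.3) → IN Λ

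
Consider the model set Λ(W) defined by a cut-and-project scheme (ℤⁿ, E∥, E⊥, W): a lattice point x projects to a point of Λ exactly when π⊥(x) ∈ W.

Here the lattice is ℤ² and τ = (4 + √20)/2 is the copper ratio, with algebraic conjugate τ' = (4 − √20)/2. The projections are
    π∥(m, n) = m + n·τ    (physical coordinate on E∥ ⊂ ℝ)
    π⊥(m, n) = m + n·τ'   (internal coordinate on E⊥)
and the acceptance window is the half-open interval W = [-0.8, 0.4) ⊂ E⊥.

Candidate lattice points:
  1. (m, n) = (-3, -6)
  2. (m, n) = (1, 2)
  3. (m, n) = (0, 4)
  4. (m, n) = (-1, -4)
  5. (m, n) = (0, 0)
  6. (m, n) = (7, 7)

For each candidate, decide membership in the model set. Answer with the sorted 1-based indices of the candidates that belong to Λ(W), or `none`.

4, 5

Numerically τ ≈ 4.2361 and τ' = −1/τ ≈ -0.2361.
#1 (-3,-6): internal coord -3 + (-6)·τ' = -1.5836; -1.5836 ∉ [-0.8, 0.4) → out
#2 (1,2): internal coord 1 + (2)·τ' = +0.5279; +0.5279 ∉ [-0.8, 0.4) → out
#3 (0,4): internal coord 0 + (4)·τ' = -0.9443; -0.9443 ∉ [-0.8, 0.4) → out
#4 (-1,-4): internal coord -1 + (-4)·τ' = -0.0557; -0.0557 ∈ [-0.8, 0.4) → IN Λ
#5 (0,0): internal coord 0 + (0)·τ' = +0.0000; +0.0000 ∈ [-0.8, 0.4) → IN Λ
#6 (7,7): internal coord 7 + (7)·τ' = +5.3475; +5.3475 ∉ [-0.8, 0.4) → out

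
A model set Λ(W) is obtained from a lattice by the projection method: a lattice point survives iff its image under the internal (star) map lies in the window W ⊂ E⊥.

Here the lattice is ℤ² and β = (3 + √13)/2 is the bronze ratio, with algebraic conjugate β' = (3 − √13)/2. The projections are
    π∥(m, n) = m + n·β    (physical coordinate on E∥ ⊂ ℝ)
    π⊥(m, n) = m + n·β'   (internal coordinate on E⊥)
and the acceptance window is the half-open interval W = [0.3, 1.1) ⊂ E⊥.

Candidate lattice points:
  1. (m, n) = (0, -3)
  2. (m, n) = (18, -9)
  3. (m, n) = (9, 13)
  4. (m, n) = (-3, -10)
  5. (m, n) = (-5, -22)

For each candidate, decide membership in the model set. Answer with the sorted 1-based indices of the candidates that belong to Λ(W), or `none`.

Numerically β ≈ 3.30278 and β' = −1/β ≈ -0.30278.
[1] lift (0,-3): star map gives 0.90833; window check 0.3 ≤ 0.90833 < 1.1 is true → IN Λ
[2] lift (18,-9): star map gives 20.72498; window check 0.3 ≤ 20.72498 < 1.1 is false → out
[3] lift (9,13): star map gives 5.06392; window check 0.3 ≤ 5.06392 < 1.1 is false → out
[4] lift (-3,-10): star map gives 0.02776; window check 0.3 ≤ 0.02776 < 1.1 is false → out
[5] lift (-5,-22): star map gives 1.66106; window check 0.3 ≤ 1.66106 < 1.1 is false → out

1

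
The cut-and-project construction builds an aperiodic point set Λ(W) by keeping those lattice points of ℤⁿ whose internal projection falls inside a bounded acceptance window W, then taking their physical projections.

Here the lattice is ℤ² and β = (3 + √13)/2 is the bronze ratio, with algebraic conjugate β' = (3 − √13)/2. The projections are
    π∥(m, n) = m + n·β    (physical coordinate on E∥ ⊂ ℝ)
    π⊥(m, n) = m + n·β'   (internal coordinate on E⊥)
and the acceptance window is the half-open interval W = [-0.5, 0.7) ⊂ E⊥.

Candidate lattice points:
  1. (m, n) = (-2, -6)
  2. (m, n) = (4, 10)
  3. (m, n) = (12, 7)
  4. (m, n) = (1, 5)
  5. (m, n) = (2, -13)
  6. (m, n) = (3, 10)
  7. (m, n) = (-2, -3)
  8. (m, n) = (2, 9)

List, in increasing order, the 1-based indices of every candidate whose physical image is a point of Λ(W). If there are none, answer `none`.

1, 6

Numerically β ≈ 3.30278 and β' = −1/β ≈ -0.30278.
candidate 1: (m,n)=(-2,-6) → π∥ = -2-6·β ≈ -21.81665, π⊥ = -2-6·β' ≈ -0.18335 ∈ [-0.5, 0.7) ⇒ IN Λ
candidate 2: (m,n)=(4,10) → π∥ = 4+10·β ≈ 37.02776, π⊥ = 4+10·β' ≈ 0.97224 ∉ [-0.5, 0.7) ⇒ out
candidate 3: (m,n)=(12,7) → π∥ = 12+7·β ≈ 35.11943, π⊥ = 12+7·β' ≈ 9.88057 ∉ [-0.5, 0.7) ⇒ out
candidate 4: (m,n)=(1,5) → π∥ = 1+5·β ≈ 17.51388, π⊥ = 1+5·β' ≈ -0.51388 ∉ [-0.5, 0.7) ⇒ out
candidate 5: (m,n)=(2,-13) → π∥ = 2-13·β ≈ -40.93608, π⊥ = 2-13·β' ≈ 5.93608 ∉ [-0.5, 0.7) ⇒ out
candidate 6: (m,n)=(3,10) → π∥ = 3+10·β ≈ 36.02776, π⊥ = 3+10·β' ≈ -0.02776 ∈ [-0.5, 0.7) ⇒ IN Λ
candidate 7: (m,n)=(-2,-3) → π∥ = -2-3·β ≈ -11.90833, π⊥ = -2-3·β' ≈ -1.09167 ∉ [-0.5, 0.7) ⇒ out
candidate 8: (m,n)=(2,9) → π∥ = 2+9·β ≈ 31.72498, π⊥ = 2+9·β' ≈ -0.72498 ∉ [-0.5, 0.7) ⇒ out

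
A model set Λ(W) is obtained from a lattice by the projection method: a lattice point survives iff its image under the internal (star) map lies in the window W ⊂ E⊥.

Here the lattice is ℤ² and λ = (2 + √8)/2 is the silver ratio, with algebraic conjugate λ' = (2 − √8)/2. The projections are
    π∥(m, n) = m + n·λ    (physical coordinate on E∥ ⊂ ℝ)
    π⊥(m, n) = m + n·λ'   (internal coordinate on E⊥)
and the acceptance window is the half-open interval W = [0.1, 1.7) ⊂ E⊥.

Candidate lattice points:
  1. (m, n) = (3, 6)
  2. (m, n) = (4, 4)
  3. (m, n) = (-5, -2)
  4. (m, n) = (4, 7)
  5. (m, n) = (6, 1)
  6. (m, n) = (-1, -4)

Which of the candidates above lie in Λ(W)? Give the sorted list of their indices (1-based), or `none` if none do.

1, 4, 6

Compute λ' = (2−√8)/2 = -0.4142, so π⊥(m,n) = m -0.4142·n.
#1 (3,6): internal coord 3 + (6)·λ' = +0.5147; +0.5147 ∈ [0.1, 1.7) → IN Λ
#2 (4,4): internal coord 4 + (4)·λ' = +2.3431; +2.3431 ∉ [0.1, 1.7) → out
#3 (-5,-2): internal coord -5 + (-2)·λ' = -4.1716; -4.1716 ∉ [0.1, 1.7) → out
#4 (4,7): internal coord 4 + (7)·λ' = +1.1005; +1.1005 ∈ [0.1, 1.7) → IN Λ
#5 (6,1): internal coord 6 + (1)·λ' = +5.5858; +5.5858 ∉ [0.1, 1.7) → out
#6 (-1,-4): internal coord -1 + (-4)·λ' = +0.6569; +0.6569 ∈ [0.1, 1.7) → IN Λ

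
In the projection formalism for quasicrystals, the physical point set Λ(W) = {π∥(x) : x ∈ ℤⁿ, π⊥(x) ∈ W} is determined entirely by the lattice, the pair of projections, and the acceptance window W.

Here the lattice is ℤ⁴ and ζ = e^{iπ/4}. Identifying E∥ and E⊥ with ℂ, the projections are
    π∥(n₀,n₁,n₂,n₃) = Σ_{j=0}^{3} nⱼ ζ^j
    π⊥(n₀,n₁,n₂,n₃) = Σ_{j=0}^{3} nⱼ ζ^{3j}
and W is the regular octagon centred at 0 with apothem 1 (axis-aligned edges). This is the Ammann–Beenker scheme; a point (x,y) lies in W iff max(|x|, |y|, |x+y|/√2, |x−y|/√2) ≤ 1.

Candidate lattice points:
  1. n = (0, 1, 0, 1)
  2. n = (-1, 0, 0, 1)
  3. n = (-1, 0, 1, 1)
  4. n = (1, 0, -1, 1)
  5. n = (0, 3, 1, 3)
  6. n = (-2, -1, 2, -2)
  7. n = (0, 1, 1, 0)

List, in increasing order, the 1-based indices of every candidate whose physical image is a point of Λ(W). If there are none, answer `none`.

2, 3, 7

π⊥(n) = n₀ + n₁ζ³ + n₂ζ⁶ + n₃ζ⁹ where ζ = e^{iπ/4}.
candidate 1: n = (0, 1, 0, 1) → π⊥ ≈ (+0.000000, +1.414214); max(|x|,|y|,|x±y|/√2) = 1.414214 > 1 ⇒ ∉ W
candidate 2: n = (-1, 0, 0, 1) → π⊥ ≈ (-0.292893, +0.707107); max(|x|,|y|,|x±y|/√2) = 0.707107 ≤ 1 ⇒ ∈ W
candidate 3: n = (-1, 0, 1, 1) → π⊥ ≈ (-0.292893, -0.292893); max(|x|,|y|,|x±y|/√2) = 0.414214 ≤ 1 ⇒ ∈ W
candidate 4: n = (1, 0, -1, 1) → π⊥ ≈ (+1.707107, +1.707107); max(|x|,|y|,|x±y|/√2) = 2.414214 > 1 ⇒ ∉ W
candidate 5: n = (0, 3, 1, 3) → π⊥ ≈ (+0.000000, +3.242641); max(|x|,|y|,|x±y|/√2) = 3.242641 > 1 ⇒ ∉ W
candidate 6: n = (-2, -1, 2, -2) → π⊥ ≈ (-2.707107, -4.121320); max(|x|,|y|,|x±y|/√2) = 4.828427 > 1 ⇒ ∉ W
candidate 7: n = (0, 1, 1, 0) → π⊥ ≈ (-0.707107, -0.292893); max(|x|,|y|,|x±y|/√2) = 0.707107 ≤ 1 ⇒ ∈ W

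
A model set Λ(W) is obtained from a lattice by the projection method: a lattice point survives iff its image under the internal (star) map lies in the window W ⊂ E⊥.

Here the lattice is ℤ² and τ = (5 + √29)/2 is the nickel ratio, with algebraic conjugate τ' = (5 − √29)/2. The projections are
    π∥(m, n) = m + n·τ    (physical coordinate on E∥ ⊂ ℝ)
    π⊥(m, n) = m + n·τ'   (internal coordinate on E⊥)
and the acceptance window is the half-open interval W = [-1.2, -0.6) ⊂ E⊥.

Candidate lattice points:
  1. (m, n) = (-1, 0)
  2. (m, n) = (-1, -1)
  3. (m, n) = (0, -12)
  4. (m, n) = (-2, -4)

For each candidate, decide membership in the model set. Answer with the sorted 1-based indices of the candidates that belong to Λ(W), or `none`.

Numerically τ ≈ 5.1926 and τ' = −1/τ ≈ -0.1926.
candidate 1: (m,n)=(-1,0) → π∥ = -1+0·τ ≈ -1.0000, π⊥ = -1+0·τ' ≈ -1.0000 ∈ [-1.2, -0.6) ⇒ IN Λ
candidate 2: (m,n)=(-1,-1) → π∥ = -1-1·τ ≈ -6.1926, π⊥ = -1-1·τ' ≈ -0.8074 ∈ [-1.2, -0.6) ⇒ IN Λ
candidate 3: (m,n)=(0,-12) → π∥ = 0-12·τ ≈ -62.3110, π⊥ = 0-12·τ' ≈ 2.3110 ∉ [-1.2, -0.6) ⇒ out
candidate 4: (m,n)=(-2,-4) → π∥ = -2-4·τ ≈ -22.7703, π⊥ = -2-4·τ' ≈ -1.2297 ∉ [-1.2, -0.6) ⇒ out

1, 2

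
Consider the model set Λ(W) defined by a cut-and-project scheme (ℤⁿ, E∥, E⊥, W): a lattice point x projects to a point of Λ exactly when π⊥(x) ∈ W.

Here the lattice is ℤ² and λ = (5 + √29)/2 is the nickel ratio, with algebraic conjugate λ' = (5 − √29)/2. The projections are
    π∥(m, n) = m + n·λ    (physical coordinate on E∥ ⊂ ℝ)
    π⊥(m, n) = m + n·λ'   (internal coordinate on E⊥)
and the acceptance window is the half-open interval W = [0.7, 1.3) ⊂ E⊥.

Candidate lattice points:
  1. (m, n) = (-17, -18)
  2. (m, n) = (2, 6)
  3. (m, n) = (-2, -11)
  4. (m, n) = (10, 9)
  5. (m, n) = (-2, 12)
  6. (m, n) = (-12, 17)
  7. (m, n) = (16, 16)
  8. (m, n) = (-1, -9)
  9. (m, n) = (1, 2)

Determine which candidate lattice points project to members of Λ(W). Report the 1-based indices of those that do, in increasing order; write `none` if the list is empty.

2, 8

Compute λ' = (5−√29)/2 = -0.1926, so π⊥(m,n) = m -0.1926·n.
candidate 1: (m,n)=(-17,-18) → π∥ = -17-18·λ ≈ -110.4665, π⊥ = -17-18·λ' ≈ -13.5335 ∉ [0.7, 1.3) ⇒ out
candidate 2: (m,n)=(2,6) → π∥ = 2+6·λ ≈ 33.1555, π⊥ = 2+6·λ' ≈ 0.8445 ∈ [0.7, 1.3) ⇒ IN Λ
candidate 3: (m,n)=(-2,-11) → π∥ = -2-11·λ ≈ -59.1184, π⊥ = -2-11·λ' ≈ 0.1184 ∉ [0.7, 1.3) ⇒ out
candidate 4: (m,n)=(10,9) → π∥ = 10+9·λ ≈ 56.7332, π⊥ = 10+9·λ' ≈ 8.2668 ∉ [0.7, 1.3) ⇒ out
candidate 5: (m,n)=(-2,12) → π∥ = -2+12·λ ≈ 60.3110, π⊥ = -2+12·λ' ≈ -4.3110 ∉ [0.7, 1.3) ⇒ out
candidate 6: (m,n)=(-12,17) → π∥ = -12+17·λ ≈ 76.2739, π⊥ = -12+17·λ' ≈ -15.2739 ∉ [0.7, 1.3) ⇒ out
candidate 7: (m,n)=(16,16) → π∥ = 16+16·λ ≈ 99.0813, π⊥ = 16+16·λ' ≈ 12.9187 ∉ [0.7, 1.3) ⇒ out
candidate 8: (m,n)=(-1,-9) → π∥ = -1-9·λ ≈ -47.7332, π⊥ = -1-9·λ' ≈ 0.7332 ∈ [0.7, 1.3) ⇒ IN Λ
candidate 9: (m,n)=(1,2) → π∥ = 1+2·λ ≈ 11.3852, π⊥ = 1+2·λ' ≈ 0.6148 ∉ [0.7, 1.3) ⇒ out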